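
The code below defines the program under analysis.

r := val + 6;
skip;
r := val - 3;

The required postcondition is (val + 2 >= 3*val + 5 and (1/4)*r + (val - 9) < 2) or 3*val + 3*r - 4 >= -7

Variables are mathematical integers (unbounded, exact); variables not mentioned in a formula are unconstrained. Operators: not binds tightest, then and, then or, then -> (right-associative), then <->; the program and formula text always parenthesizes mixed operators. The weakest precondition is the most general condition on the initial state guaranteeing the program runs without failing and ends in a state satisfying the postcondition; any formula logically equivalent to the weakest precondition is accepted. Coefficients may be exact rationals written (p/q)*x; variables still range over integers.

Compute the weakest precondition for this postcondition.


Working backward. After the program, the postcondition (val + 2 >= 3*val + 5 and (1/4)*r + (val - 9) < 2) or 3*val + 3*r - 4 >= -7 must hold; in canonical form it is (2*val <= -3 and (1/4)*r + val < 11) or 3*r + 3*val >= -3.
Before r := val - 3: (2*val <= -3 and (5/4)*val < 47/4) or 6*val >= 6
Before skip: (2*val <= -3 and (5/4)*val < 47/4) or 6*val >= 6
Before r := val + 6: (2*val <= -3 and (5/4)*val < 47/4) or 6*val >= 6
Answer: WP = (2*val <= -3 and (5/4)*val < 47/4) or 6*val >= 6


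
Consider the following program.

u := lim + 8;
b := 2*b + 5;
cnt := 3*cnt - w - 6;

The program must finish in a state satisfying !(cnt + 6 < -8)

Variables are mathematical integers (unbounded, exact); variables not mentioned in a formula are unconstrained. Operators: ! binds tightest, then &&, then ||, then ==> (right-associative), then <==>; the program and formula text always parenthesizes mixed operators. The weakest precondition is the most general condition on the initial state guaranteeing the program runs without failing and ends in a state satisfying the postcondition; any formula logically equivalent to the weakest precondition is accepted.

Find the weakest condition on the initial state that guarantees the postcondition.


Working backward. After the program, the postcondition !(cnt + 6 < -8) must hold; in canonical form it is !(cnt < -14).
Before cnt := 3*cnt - w - 6: !(3*cnt < w - 8)
Before b := 2*b + 5: !(3*cnt < w - 8)
Before u := lim + 8: !(3*cnt < w - 8)
Answer: WP = !(3*cnt < w - 8)


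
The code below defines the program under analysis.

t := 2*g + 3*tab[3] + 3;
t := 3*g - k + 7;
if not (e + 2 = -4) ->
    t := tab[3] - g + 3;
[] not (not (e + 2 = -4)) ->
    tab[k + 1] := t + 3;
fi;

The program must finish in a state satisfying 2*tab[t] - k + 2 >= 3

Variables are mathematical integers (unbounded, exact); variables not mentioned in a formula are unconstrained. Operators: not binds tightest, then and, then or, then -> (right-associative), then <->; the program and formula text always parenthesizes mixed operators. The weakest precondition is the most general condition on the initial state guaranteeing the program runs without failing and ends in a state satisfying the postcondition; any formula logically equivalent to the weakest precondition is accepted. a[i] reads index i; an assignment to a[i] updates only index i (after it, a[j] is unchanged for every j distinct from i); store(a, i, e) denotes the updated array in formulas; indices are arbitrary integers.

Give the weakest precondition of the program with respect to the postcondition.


Working backward. After the program, the postcondition 2*tab[t] - k + 2 >= 3 must hold; in canonical form it is 2*tab[t] >= k + 1.
Then branch requires 2*tab[tab[3] - g + 3] >= k + 1; else branch requires 2*store(tab, k + 1, t + 3)[t] >= k + 1.
Before the if: ((not (e = -6)) -> 2*tab[tab[3] - g + 3] >= k + 1) and (e = -6 -> 2*store(tab, k + 1, t + 3)[t] >= k + 1)
Before t := 3*g - k + 7: ((not (e = -6)) -> 2*tab[tab[3] - g + 3] >= k + 1) and (e = -6 -> 2*store(tab, k + 1, 3*g - k + 10)[3*g - k + 7] >= k + 1)
Before t := 2*g + 3*tab[3] + 3: ((not (e = -6)) -> 2*tab[tab[3] - g + 3] >= k + 1) and (e = -6 -> 2*store(tab, k + 1, 3*g - k + 10)[3*g - k + 7] >= k + 1)
Answer: WP = ((not (e = -6)) -> 2*tab[tab[3] - g + 3] >= k + 1) and (e = -6 -> 2*store(tab, k + 1, 3*g - k + 10)[3*g - k + 7] >= k + 1)


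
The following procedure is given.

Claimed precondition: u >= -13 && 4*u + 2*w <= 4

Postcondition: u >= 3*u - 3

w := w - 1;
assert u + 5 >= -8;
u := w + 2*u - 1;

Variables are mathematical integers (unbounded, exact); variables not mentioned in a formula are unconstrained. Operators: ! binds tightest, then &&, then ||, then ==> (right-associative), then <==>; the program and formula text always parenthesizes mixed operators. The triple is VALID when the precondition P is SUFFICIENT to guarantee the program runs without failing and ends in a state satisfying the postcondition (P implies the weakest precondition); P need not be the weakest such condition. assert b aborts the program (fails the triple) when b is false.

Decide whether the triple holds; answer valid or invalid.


Working backward. After the program, the postcondition u >= 3*u - 3 must hold; in canonical form it is 2*u <= 3.
Before u := w + 2*u - 1: 4*u + 2*w <= 5
Before assert u + 5 >= -8: u >= -13 && 4*u + 2*w <= 5
Before w := w - 1: u >= -13 && 4*u + 2*w <= 7
The weakest precondition is u >= -13 && 4*u + 2*w <= 7.
Check whether u >= -13 && 4*u + 2*w <= 4 implies it.
Every state satisfying the precondition satisfies the weakest precondition: the implication holds.
Answer: valid


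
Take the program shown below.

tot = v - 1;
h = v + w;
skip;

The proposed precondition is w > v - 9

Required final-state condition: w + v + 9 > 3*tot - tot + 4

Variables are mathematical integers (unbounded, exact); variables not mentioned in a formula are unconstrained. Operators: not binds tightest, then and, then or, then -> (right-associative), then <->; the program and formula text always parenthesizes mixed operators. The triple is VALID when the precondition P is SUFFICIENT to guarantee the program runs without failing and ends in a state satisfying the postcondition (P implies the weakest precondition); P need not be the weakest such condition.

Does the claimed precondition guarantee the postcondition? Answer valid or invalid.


Working backward. After the program, the postcondition w + v + 9 > 3*tot - tot + 4 must hold; in canonical form it is v + w > 2*tot - 5.
Before skip: v + w > 2*tot - 5
Before h := v + w: v + w > 2*tot - 5
Before tot := v - 1: w > v - 7
The weakest precondition is w > v - 7.
Check whether w > v - 9 implies it.
Countermodel: at the initial state v = 7, w = 0, the precondition holds but the weakest precondition fails.
Answer: invalid


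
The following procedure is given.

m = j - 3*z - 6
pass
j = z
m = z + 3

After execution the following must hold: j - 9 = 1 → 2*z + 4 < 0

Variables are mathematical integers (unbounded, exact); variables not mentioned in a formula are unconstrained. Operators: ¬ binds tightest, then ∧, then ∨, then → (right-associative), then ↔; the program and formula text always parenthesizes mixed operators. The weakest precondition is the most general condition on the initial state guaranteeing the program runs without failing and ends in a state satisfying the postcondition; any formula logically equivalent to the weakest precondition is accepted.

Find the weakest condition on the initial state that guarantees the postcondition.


Working backward. After the program, the postcondition j - 9 = 1 → 2*z + 4 < 0 must hold; in canonical form it is j = 10 → 2*z < -4.
Before m := z + 3: j = 10 → 2*z < -4
Before j := z: z = 10 → 2*z < -4
Before skip: z = 10 → 2*z < -4
Before m := j - 3*z - 6: z = 10 → 2*z < -4
Answer: WP = z = 10 → 2*z < -4


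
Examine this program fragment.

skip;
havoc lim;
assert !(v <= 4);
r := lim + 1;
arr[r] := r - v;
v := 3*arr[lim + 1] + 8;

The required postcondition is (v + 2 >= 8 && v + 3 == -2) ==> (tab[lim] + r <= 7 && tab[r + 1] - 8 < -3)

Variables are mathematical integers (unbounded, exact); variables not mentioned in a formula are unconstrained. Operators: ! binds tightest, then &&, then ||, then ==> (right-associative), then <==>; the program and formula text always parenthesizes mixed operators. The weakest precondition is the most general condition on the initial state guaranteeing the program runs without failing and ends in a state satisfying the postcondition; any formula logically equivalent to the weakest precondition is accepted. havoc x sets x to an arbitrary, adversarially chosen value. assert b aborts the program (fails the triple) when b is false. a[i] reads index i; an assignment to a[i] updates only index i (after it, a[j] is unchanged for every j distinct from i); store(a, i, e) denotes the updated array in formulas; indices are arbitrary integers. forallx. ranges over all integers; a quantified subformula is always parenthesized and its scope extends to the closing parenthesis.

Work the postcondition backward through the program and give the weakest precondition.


Working backward. After the program, the postcondition (v + 2 >= 8 && v + 3 == -2) ==> (tab[lim] + r <= 7 && tab[r + 1] - 8 < -3) must hold; in canonical form it is (v >= 6 && v == -5) ==> (tab[lim] + r <= 7 && tab[r + 1] < 5).
Before v := 3*arr[lim + 1] + 8: (3*arr[lim + 1] >= -2 && 3*arr[lim + 1] == -13) ==> (tab[lim] + r <= 7 && tab[r + 1] < 5)
Before arr[r] := r - v: (3*store(arr, r, r - v)[lim + 1] >= -2 && 3*store(arr, r, r - v)[lim + 1] == -13) ==> (tab[lim] + r <= 7 && tab[r + 1] < 5)
Before r := lim + 1: (3*store(arr, lim + 1, lim - v + 1)[lim + 1] >= -2 && 3*store(arr, lim + 1, lim - v + 1)[lim + 1] == -13) ==> (tab[lim] + lim <= 6 && tab[lim + 2] < 5)
Before assert !(v <= 4): (!(v <= 4)) && ((3*store(arr, lim + 1, lim - v + 1)[lim + 1] >= -2 && 3*store(arr, lim + 1, lim - v + 1)[lim + 1] == -13) ==> (tab[lim] + lim <= 6 && tab[lim + 2] < 5))
Before havoc lim: forall lim_1. ((!(v <= 4)) && ((3*store(arr, lim_1 + 1, lim_1 - v + 1)[lim_1 + 1] >= -2 && 3*store(arr, lim_1 + 1, lim_1 - v + 1)[lim_1 + 1] == -13) ==> (tab[lim_1] + lim_1 <= 6 && tab[lim_1 + 2] < 5)))
Before skip: forall lim_1. ((!(v <= 4)) && ((3*store(arr, lim_1 + 1, lim_1 - v + 1)[lim_1 + 1] >= -2 && 3*store(arr, lim_1 + 1, lim_1 - v + 1)[lim_1 + 1] == -13) ==> (tab[lim_1] + lim_1 <= 6 && tab[lim_1 + 2] < 5)))
Answer: WP = forall lim_1. ((!(v <= 4)) && ((3*store(arr, lim_1 + 1, lim_1 - v + 1)[lim_1 + 1] >= -2 && 3*store(arr, lim_1 + 1, lim_1 - v + 1)[lim_1 + 1] == -13) ==> (tab[lim_1] + lim_1 <= 6 && tab[lim_1 + 2] < 5)))


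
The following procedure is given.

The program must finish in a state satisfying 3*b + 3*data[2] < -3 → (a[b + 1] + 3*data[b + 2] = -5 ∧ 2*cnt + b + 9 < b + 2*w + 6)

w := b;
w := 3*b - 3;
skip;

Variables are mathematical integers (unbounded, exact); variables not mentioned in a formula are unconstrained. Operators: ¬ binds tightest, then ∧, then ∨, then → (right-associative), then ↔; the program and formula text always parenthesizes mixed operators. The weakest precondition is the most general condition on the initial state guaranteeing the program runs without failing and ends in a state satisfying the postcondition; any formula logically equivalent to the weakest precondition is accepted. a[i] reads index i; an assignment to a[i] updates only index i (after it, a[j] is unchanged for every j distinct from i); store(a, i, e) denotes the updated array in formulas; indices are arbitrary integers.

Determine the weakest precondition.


Working backward. After the program, the postcondition 3*b + 3*data[2] < -3 → (a[b + 1] + 3*data[b + 2] = -5 ∧ 2*cnt + b + 9 < b + 2*w + 6) must hold; in canonical form it is 3*data[2] + 3*b < -3 → (a[b + 1] + 3*data[b + 2] = -5 ∧ 2*cnt < 2*w - 3).
Before skip: 3*data[2] + 3*b < -3 → (a[b + 1] + 3*data[b + 2] = -5 ∧ 2*cnt < 2*w - 3)
Before w := 3*b - 3: 3*data[2] + 3*b < -3 → (a[b + 1] + 3*data[b + 2] = -5 ∧ 2*cnt < 6*b - 9)
Before w := b: 3*data[2] + 3*b < -3 → (a[b + 1] + 3*data[b + 2] = -5 ∧ 2*cnt < 6*b - 9)
Answer: WP = 3*data[2] + 3*b < -3 → (a[b + 1] + 3*data[b + 2] = -5 ∧ 2*cnt < 6*b - 9)


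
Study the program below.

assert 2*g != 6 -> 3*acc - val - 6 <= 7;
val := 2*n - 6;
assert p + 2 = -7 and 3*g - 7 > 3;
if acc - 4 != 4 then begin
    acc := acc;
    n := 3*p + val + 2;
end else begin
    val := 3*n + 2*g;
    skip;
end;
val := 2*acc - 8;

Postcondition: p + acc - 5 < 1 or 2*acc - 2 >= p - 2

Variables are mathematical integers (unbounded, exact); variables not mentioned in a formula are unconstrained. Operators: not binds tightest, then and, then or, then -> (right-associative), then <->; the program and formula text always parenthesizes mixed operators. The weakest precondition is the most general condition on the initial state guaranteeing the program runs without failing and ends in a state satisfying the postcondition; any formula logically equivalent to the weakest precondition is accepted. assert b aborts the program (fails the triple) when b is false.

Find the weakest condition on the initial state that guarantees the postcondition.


Working backward. After the program, the postcondition p + acc - 5 < 1 or 2*acc - 2 >= p - 2 must hold; in canonical form it is acc + p < 6 or 2*acc >= p.
Before val := 2*acc - 8: acc + p < 6 or 2*acc >= p
Then branch requires acc + p < 6 or 2*acc >= p; else branch requires acc + p < 6 or 2*acc >= p.
Before the if: (acc != 8 -> (acc + p < 6 or 2*acc >= p)) and ((not (acc != 8)) -> (acc + p < 6 or 2*acc >= p))
Before assert p + 2 = -7 and 3*g - 7 > 3: p = -9 and 3*g > 10 and (acc != 8 -> (acc + p < 6 or 2*acc >= p)) and ((not (acc != 8)) -> (acc + p < 6 or 2*acc >= p))
Before val := 2*n - 6: p = -9 and 3*g > 10 and (acc != 8 -> (acc + p < 6 or 2*acc >= p)) and ((not (acc != 8)) -> (acc + p < 6 or 2*acc >= p))
Before assert 2*g != 6 -> 3*acc - val - 6 <= 7: (2*g != 6 -> 3*acc <= val + 13) and p = -9 and 3*g > 10 and (acc != 8 -> (acc + p < 6 or 2*acc >= p)) and ((not (acc != 8)) -> (acc + p < 6 or 2*acc >= p))
Answer: WP = (2*g != 6 -> 3*acc <= val + 13) and p = -9 and 3*g > 10 and (acc != 8 -> (acc + p < 6 or 2*acc >= p)) and ((not (acc != 8)) -> (acc + p < 6 or 2*acc >= p))


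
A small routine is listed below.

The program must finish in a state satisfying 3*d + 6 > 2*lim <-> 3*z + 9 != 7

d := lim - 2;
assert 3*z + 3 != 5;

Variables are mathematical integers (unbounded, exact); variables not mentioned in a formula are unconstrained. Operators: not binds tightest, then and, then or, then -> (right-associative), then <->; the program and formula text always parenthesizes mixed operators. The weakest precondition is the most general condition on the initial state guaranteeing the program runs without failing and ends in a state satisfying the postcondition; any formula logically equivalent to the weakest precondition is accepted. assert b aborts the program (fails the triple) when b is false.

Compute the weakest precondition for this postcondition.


Working backward. After the program, the postcondition 3*d + 6 > 2*lim <-> 3*z + 9 != 7 must hold; in canonical form it is 3*d > 2*lim - 6 <-> 3*z != -2.
Before assert 3*z + 3 != 5: 3*z != 2 and (3*d > 2*lim - 6 <-> 3*z != -2)
Before d := lim - 2: 3*z != 2 and (lim > 0 <-> 3*z != -2)
Answer: WP = 3*z != 2 and (lim > 0 <-> 3*z != -2)


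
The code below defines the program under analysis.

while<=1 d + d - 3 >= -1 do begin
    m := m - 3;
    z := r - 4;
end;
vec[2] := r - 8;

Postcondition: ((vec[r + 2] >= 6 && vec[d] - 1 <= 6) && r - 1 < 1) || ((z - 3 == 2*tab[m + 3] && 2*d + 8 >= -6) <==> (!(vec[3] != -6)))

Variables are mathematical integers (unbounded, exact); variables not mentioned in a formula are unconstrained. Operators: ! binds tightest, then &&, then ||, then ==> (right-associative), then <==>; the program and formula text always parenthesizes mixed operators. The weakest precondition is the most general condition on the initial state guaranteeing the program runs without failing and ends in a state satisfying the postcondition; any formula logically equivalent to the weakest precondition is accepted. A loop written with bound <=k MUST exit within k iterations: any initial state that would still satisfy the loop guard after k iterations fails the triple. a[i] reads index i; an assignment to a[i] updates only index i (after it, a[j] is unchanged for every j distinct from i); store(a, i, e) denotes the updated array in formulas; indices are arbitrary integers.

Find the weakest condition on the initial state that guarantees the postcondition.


Working backward. After the program, the postcondition ((vec[r + 2] >= 6 && vec[d] - 1 <= 6) && r - 1 < 1) || ((z - 3 == 2*tab[m + 3] && 2*d + 8 >= -6) <==> (!(vec[3] != -6))) must hold; in canonical form it is (vec[r + 2] >= 6 && vec[d] <= 7 && r < 2) || ((z == 2*tab[m + 3] + 3 && 2*d >= -14) <==> (!(vec[3] != -6))).
Before vec[2] := r - 8: (store(vec, 2, r - 8)[r + 2] >= 6 && store(vec, 2, r - 8)[d] <= 7 && r < 2) || ((z == 2*tab[m + 3] + 3 && 2*d >= -14) <==> (!(vec[3] != -6)))
Before the loop (bound <=1), unroll the exhaustion recursion (WP_0 = exit-now case; WP_j = one more guarded iteration, up to j = 1):
  WP_0: (!(2*d >= 2)) && ((store(vec, 2, r - 8)[r + 2] >= 6 && store(vec, 2, r - 8)[d] <= 7 && r < 2) || ((z == 2*tab[m + 3] + 3 && 2*d >= -14) <==> (!(vec[3] != -6))))
  WP_1: (2*d >= 2 ==> ((!(2*d >= 2)) && ((store(vec, 2, r - 8)[r + 2] >= 6 && store(vec, 2, r - 8)[d] <= 7 && r < 2) || ((r == 2*tab[m] + 7 && 2*d >= -14) <==> (!(vec[3] != -6)))))) && ((!(2*d >= 2)) ==> ((store(vec, 2, r - 8)[r + 2] >= 6 && store(vec, 2, r - 8)[d] <= 7 && r < 2) || ((z == 2*tab[m + 3] + 3 && 2*d >= -14) <==> (!(vec[3] != -6)))))
So before the loop: (2*d >= 2 ==> ((!(2*d >= 2)) && ((store(vec, 2, r - 8)[r + 2] >= 6 && store(vec, 2, r - 8)[d] <= 7 && r < 2) || ((r == 2*tab[m] + 7 && 2*d >= -14) <==> (!(vec[3] != -6)))))) && ((!(2*d >= 2)) ==> ((store(vec, 2, r - 8)[r + 2] >= 6 && store(vec, 2, r - 8)[d] <= 7 && r < 2) || ((z == 2*tab[m + 3] + 3 && 2*d >= -14) <==> (!(vec[3] != -6)))))
Answer: WP = (2*d >= 2 ==> ((!(2*d >= 2)) && ((store(vec, 2, r - 8)[r + 2] >= 6 && store(vec, 2, r - 8)[d] <= 7 && r < 2) || ((r == 2*tab[m] + 7 && 2*d >= -14) <==> (!(vec[3] != -6)))))) && ((!(2*d >= 2)) ==> ((store(vec, 2, r - 8)[r + 2] >= 6 && store(vec, 2, r - 8)[d] <= 7 && r < 2) || ((z == 2*tab[m + 3] + 3 && 2*d >= -14) <==> (!(vec[3] != -6)))))


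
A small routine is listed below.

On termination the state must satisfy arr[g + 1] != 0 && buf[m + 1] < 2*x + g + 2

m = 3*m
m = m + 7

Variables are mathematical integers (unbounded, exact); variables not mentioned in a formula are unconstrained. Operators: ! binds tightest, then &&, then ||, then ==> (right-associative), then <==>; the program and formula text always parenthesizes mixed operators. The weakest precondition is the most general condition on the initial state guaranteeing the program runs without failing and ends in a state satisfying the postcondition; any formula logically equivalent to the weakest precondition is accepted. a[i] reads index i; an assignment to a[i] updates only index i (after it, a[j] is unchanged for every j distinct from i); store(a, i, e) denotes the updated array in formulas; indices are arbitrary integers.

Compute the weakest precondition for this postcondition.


Working backward. After the program, the postcondition arr[g + 1] != 0 && buf[m + 1] < 2*x + g + 2 must hold; in canonical form it is arr[g + 1] != 0 && buf[m + 1] < g + 2*x + 2.
Before m := m + 7: arr[g + 1] != 0 && buf[m + 8] < g + 2*x + 2
Before m := 3*m: arr[g + 1] != 0 && buf[3*m + 8] < g + 2*x + 2
Answer: WP = arr[g + 1] != 0 && buf[3*m + 8] < g + 2*x + 2


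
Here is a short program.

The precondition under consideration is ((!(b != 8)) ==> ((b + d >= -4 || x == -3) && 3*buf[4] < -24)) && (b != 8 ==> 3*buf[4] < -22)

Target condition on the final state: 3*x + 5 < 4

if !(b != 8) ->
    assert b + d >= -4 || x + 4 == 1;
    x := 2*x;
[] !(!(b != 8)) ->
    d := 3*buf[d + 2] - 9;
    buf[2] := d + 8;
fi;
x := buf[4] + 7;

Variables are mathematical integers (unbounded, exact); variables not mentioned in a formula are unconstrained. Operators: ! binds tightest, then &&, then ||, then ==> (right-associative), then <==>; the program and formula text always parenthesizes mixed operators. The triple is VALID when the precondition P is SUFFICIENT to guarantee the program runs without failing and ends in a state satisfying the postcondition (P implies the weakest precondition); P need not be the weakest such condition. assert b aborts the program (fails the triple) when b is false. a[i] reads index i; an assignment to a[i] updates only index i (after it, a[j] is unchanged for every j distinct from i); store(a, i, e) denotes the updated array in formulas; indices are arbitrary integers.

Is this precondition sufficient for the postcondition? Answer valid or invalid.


Working backward. After the program, the postcondition 3*x + 5 < 4 must hold; in canonical form it is 3*x < -1.
Before x := buf[4] + 7: 3*buf[4] < -22
Then branch requires (b + d >= -4 || x == -3) && 3*buf[4] < -22; else branch requires 3*buf[4] < -22.
Before the if: ((!(b != 8)) ==> ((b + d >= -4 || x == -3) && 3*buf[4] < -22)) && (b != 8 ==> 3*buf[4] < -22)
The weakest precondition is ((!(b != 8)) ==> ((b + d >= -4 || x == -3) && 3*buf[4] < -22)) && (b != 8 ==> 3*buf[4] < -22).
Check whether ((!(b != 8)) ==> ((b + d >= -4 || x == -3) && 3*buf[4] < -24)) && (b != 8 ==> 3*buf[4] < -22) implies it.
Every state satisfying the precondition satisfies the weakest precondition: the implication holds.
Answer: valid


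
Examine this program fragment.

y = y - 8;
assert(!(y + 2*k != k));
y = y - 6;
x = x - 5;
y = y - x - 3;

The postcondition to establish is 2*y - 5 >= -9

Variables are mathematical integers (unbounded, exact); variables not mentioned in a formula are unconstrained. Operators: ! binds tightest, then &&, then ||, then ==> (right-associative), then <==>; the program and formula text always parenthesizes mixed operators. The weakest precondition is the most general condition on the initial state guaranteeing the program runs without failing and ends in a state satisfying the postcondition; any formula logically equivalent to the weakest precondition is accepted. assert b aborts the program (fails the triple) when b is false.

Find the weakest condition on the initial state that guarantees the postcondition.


Working backward. After the program, the postcondition 2*y - 5 >= -9 must hold; in canonical form it is 2*y >= -4.
Before y := y - x - 3: 2*y >= 2*x + 2
Before x := x - 5: 2*y >= 2*x - 8
Before y := y - 6: 2*y >= 2*x + 4
Before assert !(y + 2*k != k): (!(k + y != 0)) && 2*y >= 2*x + 4
Before y := y - 8: (!(k + y != 8)) && 2*y >= 2*x + 20
Answer: WP = (!(k + y != 8)) && 2*y >= 2*x + 20


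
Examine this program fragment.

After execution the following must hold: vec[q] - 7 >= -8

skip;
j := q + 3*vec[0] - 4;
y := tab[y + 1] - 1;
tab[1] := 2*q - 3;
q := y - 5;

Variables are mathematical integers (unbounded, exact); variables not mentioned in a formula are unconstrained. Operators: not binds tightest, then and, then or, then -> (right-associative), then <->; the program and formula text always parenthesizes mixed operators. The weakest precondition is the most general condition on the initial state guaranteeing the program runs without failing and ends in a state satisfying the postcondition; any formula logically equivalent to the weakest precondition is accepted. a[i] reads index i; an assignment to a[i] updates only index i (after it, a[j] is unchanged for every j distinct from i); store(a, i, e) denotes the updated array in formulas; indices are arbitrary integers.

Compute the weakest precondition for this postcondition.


Working backward. After the program, the postcondition vec[q] - 7 >= -8 must hold; in canonical form it is vec[q] >= -1.
Before q := y - 5: vec[y - 5] >= -1
Before tab[1] := 2*q - 3: vec[y - 5] >= -1
Before y := tab[y + 1] - 1: vec[tab[y + 1] - 6] >= -1
Before j := q + 3*vec[0] - 4: vec[tab[y + 1] - 6] >= -1
Before skip: vec[tab[y + 1] - 6] >= -1
Answer: WP = vec[tab[y + 1] - 6] >= -1


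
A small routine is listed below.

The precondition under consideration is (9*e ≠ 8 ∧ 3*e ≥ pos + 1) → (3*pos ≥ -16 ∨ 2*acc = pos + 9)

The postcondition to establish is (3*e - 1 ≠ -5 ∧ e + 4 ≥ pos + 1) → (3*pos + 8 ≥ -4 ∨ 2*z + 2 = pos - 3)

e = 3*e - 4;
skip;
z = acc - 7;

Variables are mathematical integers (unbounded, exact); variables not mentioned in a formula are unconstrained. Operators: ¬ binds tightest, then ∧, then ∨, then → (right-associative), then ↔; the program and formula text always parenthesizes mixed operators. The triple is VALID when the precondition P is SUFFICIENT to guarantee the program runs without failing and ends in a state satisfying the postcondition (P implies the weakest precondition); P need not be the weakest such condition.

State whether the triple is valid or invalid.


Working backward. After the program, the postcondition (3*e - 1 ≠ -5 ∧ e + 4 ≥ pos + 1) → (3*pos + 8 ≥ -4 ∨ 2*z + 2 = pos - 3) must hold; in canonical form it is (3*e ≠ -4 ∧ e ≥ pos - 3) → (3*pos ≥ -12 ∨ 2*z = pos - 5).
Before z := acc - 7: (3*e ≠ -4 ∧ e ≥ pos - 3) → (3*pos ≥ -12 ∨ 2*acc = pos + 9)
Before skip: (3*e ≠ -4 ∧ e ≥ pos - 3) → (3*pos ≥ -12 ∨ 2*acc = pos + 9)
Before e := 3*e - 4: (9*e ≠ 8 ∧ 3*e ≥ pos + 1) → (3*pos ≥ -12 ∨ 2*acc = pos + 9)
The weakest precondition is (9*e ≠ 8 ∧ 3*e ≥ pos + 1) → (3*pos ≥ -12 ∨ 2*acc = pos + 9).
Check whether (9*e ≠ 8 ∧ 3*e ≥ pos + 1) → (3*pos ≥ -16 ∨ 2*acc = pos + 9) implies it.
Countermodel: at the initial state acc = 0, e = 0, pos = -5, the precondition holds but the weakest precondition fails.
Answer: invalid


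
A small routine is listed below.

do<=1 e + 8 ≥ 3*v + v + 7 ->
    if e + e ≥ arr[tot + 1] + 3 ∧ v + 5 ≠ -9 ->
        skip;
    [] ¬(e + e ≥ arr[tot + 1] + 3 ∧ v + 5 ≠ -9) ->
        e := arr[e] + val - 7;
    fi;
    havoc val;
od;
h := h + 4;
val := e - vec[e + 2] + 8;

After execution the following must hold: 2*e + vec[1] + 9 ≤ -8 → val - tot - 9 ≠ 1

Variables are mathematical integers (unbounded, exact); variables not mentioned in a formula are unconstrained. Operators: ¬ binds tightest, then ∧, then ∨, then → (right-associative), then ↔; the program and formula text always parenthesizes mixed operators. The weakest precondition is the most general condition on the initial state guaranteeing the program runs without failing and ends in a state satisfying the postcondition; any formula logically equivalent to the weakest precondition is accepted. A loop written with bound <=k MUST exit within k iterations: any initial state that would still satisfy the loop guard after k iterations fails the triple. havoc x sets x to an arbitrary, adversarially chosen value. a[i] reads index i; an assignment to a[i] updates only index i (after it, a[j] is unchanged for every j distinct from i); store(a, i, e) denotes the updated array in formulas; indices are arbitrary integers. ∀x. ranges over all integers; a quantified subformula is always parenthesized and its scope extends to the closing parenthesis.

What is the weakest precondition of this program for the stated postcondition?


Working backward. After the program, the postcondition 2*e + vec[1] + 9 ≤ -8 → val - tot - 9 ≠ 1 must hold; in canonical form it is vec[1] + 2*e ≤ -17 → val ≠ tot + 10.
Before val := e - vec[e + 2] + 8: vec[1] + 2*e ≤ -17 → e ≠ vec[e + 2] + tot + 2
Before h := h + 4: vec[1] + 2*e ≤ -17 → e ≠ vec[e + 2] + tot + 2
Before the loop (bound <=1), unroll the exhaustion recursion (WP_0 = exit-now case; WP_j = one more guarded iteration, up to j = 1):
  WP_0: (¬(e ≥ 4*v - 1)) ∧ (vec[1] + 2*e ≤ -17 → e ≠ vec[e + 2] + tot + 2)
  WP_1: (e ≥ 4*v - 1 → (((2*e ≥ arr[tot + 1] + 3 ∧ v ≠ -14) → ((¬(e ≥ 4*v - 1)) ∧ (vec[1] + 2*e ≤ -17 → e ≠ vec[e + 2] + tot + 2))) ∧ ((¬(2*e ≥ arr[tot + 1] + 3 ∧ v ≠ -14)) → ((¬(arr[e] + val ≥ 4*v + 6)) ∧ (2*arr[e] + vec[1] + 2*val ≤ -3 → arr[e] + val ≠ vec[arr[e] + val - 5] + tot + 9))))) ∧ ((¬(e ≥ 4*v - 1)) → (vec[1] + 2*e ≤ -17 → e ≠ vec[e + 2] + tot + 2))
So before the loop: (e ≥ 4*v - 1 → (((2*e ≥ arr[tot + 1] + 3 ∧ v ≠ -14) → ((¬(e ≥ 4*v - 1)) ∧ (vec[1] + 2*e ≤ -17 → e ≠ vec[e + 2] + tot + 2))) ∧ ((¬(2*e ≥ arr[tot + 1] + 3 ∧ v ≠ -14)) → ((¬(arr[e] + val ≥ 4*v + 6)) ∧ (2*arr[e] + vec[1] + 2*val ≤ -3 → arr[e] + val ≠ vec[arr[e] + val - 5] + tot + 9))))) ∧ ((¬(e ≥ 4*v - 1)) → (vec[1] + 2*e ≤ -17 → e ≠ vec[e + 2] + tot + 2))
Answer: WP = (e ≥ 4*v - 1 → (((2*e ≥ arr[tot + 1] + 3 ∧ v ≠ -14) → ((¬(e ≥ 4*v - 1)) ∧ (vec[1] + 2*e ≤ -17 → e ≠ vec[e + 2] + tot + 2))) ∧ ((¬(2*e ≥ arr[tot + 1] + 3 ∧ v ≠ -14)) → ((¬(arr[e] + val ≥ 4*v + 6)) ∧ (2*arr[e] + vec[1] + 2*val ≤ -3 → arr[e] + val ≠ vec[arr[e] + val - 5] + tot + 9))))) ∧ ((¬(e ≥ 4*v - 1)) → (vec[1] + 2*e ≤ -17 → e ≠ vec[e + 2] + tot + 2))


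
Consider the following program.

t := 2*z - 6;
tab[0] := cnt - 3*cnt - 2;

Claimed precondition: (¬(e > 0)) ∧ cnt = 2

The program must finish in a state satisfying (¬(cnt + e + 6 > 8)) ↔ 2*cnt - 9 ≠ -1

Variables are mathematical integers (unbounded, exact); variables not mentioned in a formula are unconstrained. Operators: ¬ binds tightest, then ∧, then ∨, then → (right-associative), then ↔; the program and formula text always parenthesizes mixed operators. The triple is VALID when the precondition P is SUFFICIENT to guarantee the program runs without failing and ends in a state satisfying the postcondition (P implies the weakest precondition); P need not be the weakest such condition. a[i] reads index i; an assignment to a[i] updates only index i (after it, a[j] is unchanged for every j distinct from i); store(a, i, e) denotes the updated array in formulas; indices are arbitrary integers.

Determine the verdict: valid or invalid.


Working backward. After the program, the postcondition (¬(cnt + e + 6 > 8)) ↔ 2*cnt - 9 ≠ -1 must hold; in canonical form it is (¬(cnt + e > 2)) ↔ 2*cnt ≠ 8.
Before tab[0] := cnt - 3*cnt - 2: (¬(cnt + e > 2)) ↔ 2*cnt ≠ 8
Before t := 2*z - 6: (¬(cnt + e > 2)) ↔ 2*cnt ≠ 8
The weakest precondition is (¬(cnt + e > 2)) ↔ 2*cnt ≠ 8.
Check whether (¬(e > 0)) ∧ cnt = 2 implies it.
Every state satisfying the precondition satisfies the weakest precondition: the implication holds.
Answer: valid


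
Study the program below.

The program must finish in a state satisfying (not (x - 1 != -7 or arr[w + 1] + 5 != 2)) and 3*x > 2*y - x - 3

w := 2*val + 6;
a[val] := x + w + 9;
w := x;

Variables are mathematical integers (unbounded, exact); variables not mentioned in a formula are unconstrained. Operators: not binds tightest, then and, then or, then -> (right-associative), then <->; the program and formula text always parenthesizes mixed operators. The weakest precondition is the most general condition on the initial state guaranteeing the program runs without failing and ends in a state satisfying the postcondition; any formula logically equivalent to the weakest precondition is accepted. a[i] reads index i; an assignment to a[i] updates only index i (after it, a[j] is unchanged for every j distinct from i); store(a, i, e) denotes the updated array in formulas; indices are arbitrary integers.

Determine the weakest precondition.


Working backward. After the program, the postcondition (not (x - 1 != -7 or arr[w + 1] + 5 != 2)) and 3*x > 2*y - x - 3 must hold; in canonical form it is (not (x != -6 or arr[w + 1] != -3)) and 4*x > 2*y - 3.
Before w := x: (not (x != -6 or arr[x + 1] != -3)) and 4*x > 2*y - 3
Before a[val] := x + w + 9: (not (x != -6 or arr[x + 1] != -3)) and 4*x > 2*y - 3
Before w := 2*val + 6: (not (x != -6 or arr[x + 1] != -3)) and 4*x > 2*y - 3
Answer: WP = (not (x != -6 or arr[x + 1] != -3)) and 4*x > 2*y - 3


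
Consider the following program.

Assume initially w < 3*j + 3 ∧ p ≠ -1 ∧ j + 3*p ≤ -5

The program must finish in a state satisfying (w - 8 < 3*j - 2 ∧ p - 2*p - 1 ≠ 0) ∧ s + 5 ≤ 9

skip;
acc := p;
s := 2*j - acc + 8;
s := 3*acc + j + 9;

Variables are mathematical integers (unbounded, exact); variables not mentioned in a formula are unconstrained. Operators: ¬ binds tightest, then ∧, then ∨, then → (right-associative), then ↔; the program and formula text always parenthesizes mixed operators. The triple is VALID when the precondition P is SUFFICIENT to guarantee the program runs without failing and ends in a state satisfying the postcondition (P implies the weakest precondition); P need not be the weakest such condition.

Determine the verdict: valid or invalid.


Working backward. After the program, the postcondition (w - 8 < 3*j - 2 ∧ p - 2*p - 1 ≠ 0) ∧ s + 5 ≤ 9 must hold; in canonical form it is w < 3*j + 6 ∧ p ≠ -1 ∧ s ≤ 4.
Before s := 3*acc + j + 9: w < 3*j + 6 ∧ p ≠ -1 ∧ 3*acc + j ≤ -5
Before s := 2*j - acc + 8: w < 3*j + 6 ∧ p ≠ -1 ∧ 3*acc + j ≤ -5
Before acc := p: w < 3*j + 6 ∧ p ≠ -1 ∧ j + 3*p ≤ -5
Before skip: w < 3*j + 6 ∧ p ≠ -1 ∧ j + 3*p ≤ -5
The weakest precondition is w < 3*j + 6 ∧ p ≠ -1 ∧ j + 3*p ≤ -5.
Check whether w < 3*j + 3 ∧ p ≠ -1 ∧ j + 3*p ≤ -5 implies it.
Every state satisfying the precondition satisfies the weakest precondition: the implication holds.
Answer: valid


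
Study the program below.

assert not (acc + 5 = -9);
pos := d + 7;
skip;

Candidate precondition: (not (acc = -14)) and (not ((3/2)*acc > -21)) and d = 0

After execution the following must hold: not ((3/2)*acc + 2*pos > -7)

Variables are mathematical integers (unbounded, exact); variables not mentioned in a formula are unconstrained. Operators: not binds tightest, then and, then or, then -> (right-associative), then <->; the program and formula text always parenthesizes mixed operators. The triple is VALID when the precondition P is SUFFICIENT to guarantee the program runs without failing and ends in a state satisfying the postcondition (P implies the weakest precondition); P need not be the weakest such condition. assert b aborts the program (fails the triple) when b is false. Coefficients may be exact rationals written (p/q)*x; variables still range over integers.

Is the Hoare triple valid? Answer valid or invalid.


Working backward. After the program, not ((3/2)*acc + 2*pos > -7) must hold.
Before skip: not ((3/2)*acc + 2*pos > -7)
Before pos := d + 7: not ((3/2)*acc + 2*d > -21)
Before assert not (acc + 5 = -9): (not (acc = -14)) and (not ((3/2)*acc + 2*d > -21))
The weakest precondition is (not (acc = -14)) and (not ((3/2)*acc + 2*d > -21)).
Check whether (not (acc = -14)) and (not ((3/2)*acc > -21)) and d = 0 implies it.
Every state satisfying the precondition satisfies the weakest precondition: the implication holds.
Answer: valid


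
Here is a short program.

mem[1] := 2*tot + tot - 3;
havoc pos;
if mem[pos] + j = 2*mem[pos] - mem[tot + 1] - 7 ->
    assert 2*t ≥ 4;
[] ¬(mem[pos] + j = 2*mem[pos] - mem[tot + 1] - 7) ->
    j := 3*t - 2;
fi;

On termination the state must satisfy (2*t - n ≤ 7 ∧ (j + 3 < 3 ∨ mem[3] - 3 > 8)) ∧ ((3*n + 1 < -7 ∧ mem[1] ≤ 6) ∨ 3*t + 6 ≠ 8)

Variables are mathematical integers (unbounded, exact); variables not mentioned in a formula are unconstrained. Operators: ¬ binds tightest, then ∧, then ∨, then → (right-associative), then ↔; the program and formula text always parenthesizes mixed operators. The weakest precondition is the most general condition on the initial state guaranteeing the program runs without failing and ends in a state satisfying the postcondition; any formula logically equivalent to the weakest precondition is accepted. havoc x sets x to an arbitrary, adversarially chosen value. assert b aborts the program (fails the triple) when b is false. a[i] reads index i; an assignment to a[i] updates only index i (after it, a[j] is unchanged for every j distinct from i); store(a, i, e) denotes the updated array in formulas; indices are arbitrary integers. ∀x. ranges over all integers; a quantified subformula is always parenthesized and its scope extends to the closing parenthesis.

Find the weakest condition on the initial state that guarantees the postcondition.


Working backward. After the program, the postcondition (2*t - n ≤ 7 ∧ (j + 3 < 3 ∨ mem[3] - 3 > 8)) ∧ ((3*n + 1 < -7 ∧ mem[1] ≤ 6) ∨ 3*t + 6 ≠ 8) must hold; in canonical form it is 2*t ≤ n + 7 ∧ (j < 0 ∨ mem[3] > 11) ∧ ((3*n < -8 ∧ mem[1] ≤ 6) ∨ 3*t ≠ 2).
Then branch requires 2*t ≥ 4 ∧ 2*t ≤ n + 7 ∧ (j < 0 ∨ mem[3] > 11) ∧ ((3*n < -8 ∧ mem[1] ≤ 6) ∨ 3*t ≠ 2); else branch requires 2*t ≤ n + 7 ∧ (3*t < 2 ∨ mem[3] > 11) ∧ ((3*n < -8 ∧ mem[1] ≤ 6) ∨ 3*t ≠ 2).
Before the if: (mem[tot + 1] + j = mem[pos] - 7 → (2*t ≥ 4 ∧ 2*t ≤ n + 7 ∧ (j < 0 ∨ mem[3] > 11) ∧ ((3*n < -8 ∧ mem[1] ≤ 6) ∨ 3*t ≠ 2))) ∧ ((¬(mem[tot + 1] + j = mem[pos] - 7)) → (2*t ≤ n + 7 ∧ (3*t < 2 ∨ mem[3] > 11) ∧ ((3*n < -8 ∧ mem[1] ≤ 6) ∨ 3*t ≠ 2)))
Before havoc pos: ∀pos_1. ((mem[tot + 1] + j = mem[pos_1] - 7 → (2*t ≥ 4 ∧ 2*t ≤ n + 7 ∧ (j < 0 ∨ mem[3] > 11) ∧ ((3*n < -8 ∧ mem[1] ≤ 6) ∨ 3*t ≠ 2))) ∧ ((¬(mem[tot + 1] + j = mem[pos_1] - 7)) → (2*t ≤ n + 7 ∧ (3*t < 2 ∨ mem[3] > 11) ∧ ((3*n < -8 ∧ mem[1] ≤ 6) ∨ 3*t ≠ 2))))
Before mem[1] := 2*tot + tot - 3: ∀pos_1. ((store(mem, 1, 3*tot - 3)[tot + 1] + j = store(mem, 1, 3*tot - 3)[pos_1] - 7 → (2*t ≥ 4 ∧ 2*t ≤ n + 7 ∧ (j < 0 ∨ mem[3] > 11) ∧ ((3*n < -8 ∧ 3*tot ≤ 9) ∨ 3*t ≠ 2))) ∧ ((¬(store(mem, 1, 3*tot - 3)[tot + 1] + j = store(mem, 1, 3*tot - 3)[pos_1] - 7)) → (2*t ≤ n + 7 ∧ (3*t < 2 ∨ mem[3] > 11) ∧ ((3*n < -8 ∧ 3*tot ≤ 9) ∨ 3*t ≠ 2))))
Answer: WP = ∀pos_1. ((store(mem, 1, 3*tot - 3)[tot + 1] + j = store(mem, 1, 3*tot - 3)[pos_1] - 7 → (2*t ≥ 4 ∧ 2*t ≤ n + 7 ∧ (j < 0 ∨ mem[3] > 11) ∧ ((3*n < -8 ∧ 3*tot ≤ 9) ∨ 3*t ≠ 2))) ∧ ((¬(store(mem, 1, 3*tot - 3)[tot + 1] + j = store(mem, 1, 3*tot - 3)[pos_1] - 7)) → (2*t ≤ n + 7 ∧ (3*t < 2 ∨ mem[3] > 11) ∧ ((3*n < -8 ∧ 3*tot ≤ 9) ∨ 3*t ≠ 2))))


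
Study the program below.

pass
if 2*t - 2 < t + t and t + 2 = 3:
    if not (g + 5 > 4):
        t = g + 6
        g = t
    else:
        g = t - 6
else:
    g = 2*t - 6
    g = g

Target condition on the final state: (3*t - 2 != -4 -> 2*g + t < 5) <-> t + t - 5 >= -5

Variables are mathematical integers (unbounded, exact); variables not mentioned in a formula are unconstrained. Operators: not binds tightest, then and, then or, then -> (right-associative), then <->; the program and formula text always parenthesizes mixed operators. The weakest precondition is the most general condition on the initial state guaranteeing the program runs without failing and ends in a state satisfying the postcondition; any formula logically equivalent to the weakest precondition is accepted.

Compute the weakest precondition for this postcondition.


Working backward. After the program, the postcondition (3*t - 2 != -4 -> 2*g + t < 5) <-> t + t - 5 >= -5 must hold; in canonical form it is (3*t != -2 -> 2*g + t < 5) <-> 2*t >= 0.
Then branch requires ((not (g > -1)) -> ((3*g != -20 -> 3*g < -13) <-> 2*g >= -12)) and (g > -1 -> ((3*t != -2 -> 3*t < 17) <-> 2*t >= 0)); else branch requires (3*t != -2 -> 5*t < 17) <-> 2*t >= 0.
Before the if: (t = 1 -> (((not (g > -1)) -> ((3*g != -20 -> 3*g < -13) <-> 2*g >= -12)) and (g > -1 -> ((3*t != -2 -> 3*t < 17) <-> 2*t >= 0)))) and ((not (t = 1)) -> ((3*t != -2 -> 5*t < 17) <-> 2*t >= 0))
Before skip: (t = 1 -> (((not (g > -1)) -> ((3*g != -20 -> 3*g < -13) <-> 2*g >= -12)) and (g > -1 -> ((3*t != -2 -> 3*t < 17) <-> 2*t >= 0)))) and ((not (t = 1)) -> ((3*t != -2 -> 5*t < 17) <-> 2*t >= 0))
Answer: WP = (t = 1 -> (((not (g > -1)) -> ((3*g != -20 -> 3*g < -13) <-> 2*g >= -12)) and (g > -1 -> ((3*t != -2 -> 3*t < 17) <-> 2*t >= 0)))) and ((not (t = 1)) -> ((3*t != -2 -> 5*t < 17) <-> 2*t >= 0))


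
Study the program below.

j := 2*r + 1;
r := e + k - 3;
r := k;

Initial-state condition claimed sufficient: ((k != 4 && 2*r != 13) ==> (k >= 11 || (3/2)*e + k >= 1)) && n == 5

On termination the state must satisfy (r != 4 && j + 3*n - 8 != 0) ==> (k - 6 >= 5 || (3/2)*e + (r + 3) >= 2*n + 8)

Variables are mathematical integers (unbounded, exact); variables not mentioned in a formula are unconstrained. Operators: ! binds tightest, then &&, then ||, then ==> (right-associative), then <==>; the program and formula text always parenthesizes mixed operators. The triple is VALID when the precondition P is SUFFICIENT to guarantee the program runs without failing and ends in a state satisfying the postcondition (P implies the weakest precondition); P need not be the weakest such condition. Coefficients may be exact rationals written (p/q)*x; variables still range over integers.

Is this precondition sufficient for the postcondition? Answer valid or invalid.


Working backward. After the program, the postcondition (r != 4 && j + 3*n - 8 != 0) ==> (k - 6 >= 5 || (3/2)*e + (r + 3) >= 2*n + 8) must hold; in canonical form it is (r != 4 && j + 3*n != 8) ==> (k >= 11 || (3/2)*e + r >= 2*n + 5).
Before r := k: (k != 4 && j + 3*n != 8) ==> (k >= 11 || (3/2)*e + k >= 2*n + 5)
Before r := e + k - 3: (k != 4 && j + 3*n != 8) ==> (k >= 11 || (3/2)*e + k >= 2*n + 5)
Before j := 2*r + 1: (k != 4 && 3*n + 2*r != 7) ==> (k >= 11 || (3/2)*e + k >= 2*n + 5)
The weakest precondition is (k != 4 && 3*n + 2*r != 7) ==> (k >= 11 || (3/2)*e + k >= 2*n + 5).
Check whether ((k != 4 && 2*r != 13) ==> (k >= 11 || (3/2)*e + k >= 1)) && n == 5 implies it.
Countermodel: at the initial state e = 0, k = 1, n = 5, r = -3, the precondition holds but the weakest precondition fails.
Answer: invalid
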